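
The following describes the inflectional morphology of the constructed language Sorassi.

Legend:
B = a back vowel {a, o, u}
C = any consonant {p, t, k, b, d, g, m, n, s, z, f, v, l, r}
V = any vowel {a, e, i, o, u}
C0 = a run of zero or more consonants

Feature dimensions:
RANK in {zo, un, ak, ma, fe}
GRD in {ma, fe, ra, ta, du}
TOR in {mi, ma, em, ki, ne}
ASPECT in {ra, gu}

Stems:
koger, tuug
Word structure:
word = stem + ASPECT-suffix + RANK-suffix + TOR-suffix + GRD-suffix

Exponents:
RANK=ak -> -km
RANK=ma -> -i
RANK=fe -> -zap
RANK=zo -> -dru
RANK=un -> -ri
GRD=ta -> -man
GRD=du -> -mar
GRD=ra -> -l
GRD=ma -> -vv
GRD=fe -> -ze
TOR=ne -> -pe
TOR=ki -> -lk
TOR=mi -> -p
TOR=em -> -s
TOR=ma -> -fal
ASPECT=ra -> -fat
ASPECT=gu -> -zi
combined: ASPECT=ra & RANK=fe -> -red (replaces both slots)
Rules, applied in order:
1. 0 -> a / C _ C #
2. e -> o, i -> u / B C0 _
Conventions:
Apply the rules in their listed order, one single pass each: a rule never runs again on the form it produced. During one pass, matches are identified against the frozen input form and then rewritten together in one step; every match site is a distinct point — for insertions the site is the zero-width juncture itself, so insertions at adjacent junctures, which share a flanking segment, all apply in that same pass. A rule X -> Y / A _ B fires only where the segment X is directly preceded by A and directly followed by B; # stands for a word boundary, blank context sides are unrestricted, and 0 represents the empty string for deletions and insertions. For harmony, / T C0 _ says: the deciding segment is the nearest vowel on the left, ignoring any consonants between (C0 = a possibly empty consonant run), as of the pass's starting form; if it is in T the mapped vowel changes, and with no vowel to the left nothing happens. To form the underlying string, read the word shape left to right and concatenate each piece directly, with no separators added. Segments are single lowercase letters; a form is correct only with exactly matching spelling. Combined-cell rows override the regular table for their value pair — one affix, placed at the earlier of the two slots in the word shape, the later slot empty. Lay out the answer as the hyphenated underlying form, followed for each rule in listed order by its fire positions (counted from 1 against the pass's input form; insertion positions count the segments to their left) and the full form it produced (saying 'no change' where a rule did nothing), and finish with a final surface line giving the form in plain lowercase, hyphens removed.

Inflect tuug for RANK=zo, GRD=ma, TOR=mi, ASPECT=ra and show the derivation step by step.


underlying: tuug-fat-dru-p-vv
1. 0 -> a / C _ C #: inserts after position(s) 12: tuugfatdrupvav
2. e -> o, i -> u / B C0 _: no change
surface: tuugfatdrupvav


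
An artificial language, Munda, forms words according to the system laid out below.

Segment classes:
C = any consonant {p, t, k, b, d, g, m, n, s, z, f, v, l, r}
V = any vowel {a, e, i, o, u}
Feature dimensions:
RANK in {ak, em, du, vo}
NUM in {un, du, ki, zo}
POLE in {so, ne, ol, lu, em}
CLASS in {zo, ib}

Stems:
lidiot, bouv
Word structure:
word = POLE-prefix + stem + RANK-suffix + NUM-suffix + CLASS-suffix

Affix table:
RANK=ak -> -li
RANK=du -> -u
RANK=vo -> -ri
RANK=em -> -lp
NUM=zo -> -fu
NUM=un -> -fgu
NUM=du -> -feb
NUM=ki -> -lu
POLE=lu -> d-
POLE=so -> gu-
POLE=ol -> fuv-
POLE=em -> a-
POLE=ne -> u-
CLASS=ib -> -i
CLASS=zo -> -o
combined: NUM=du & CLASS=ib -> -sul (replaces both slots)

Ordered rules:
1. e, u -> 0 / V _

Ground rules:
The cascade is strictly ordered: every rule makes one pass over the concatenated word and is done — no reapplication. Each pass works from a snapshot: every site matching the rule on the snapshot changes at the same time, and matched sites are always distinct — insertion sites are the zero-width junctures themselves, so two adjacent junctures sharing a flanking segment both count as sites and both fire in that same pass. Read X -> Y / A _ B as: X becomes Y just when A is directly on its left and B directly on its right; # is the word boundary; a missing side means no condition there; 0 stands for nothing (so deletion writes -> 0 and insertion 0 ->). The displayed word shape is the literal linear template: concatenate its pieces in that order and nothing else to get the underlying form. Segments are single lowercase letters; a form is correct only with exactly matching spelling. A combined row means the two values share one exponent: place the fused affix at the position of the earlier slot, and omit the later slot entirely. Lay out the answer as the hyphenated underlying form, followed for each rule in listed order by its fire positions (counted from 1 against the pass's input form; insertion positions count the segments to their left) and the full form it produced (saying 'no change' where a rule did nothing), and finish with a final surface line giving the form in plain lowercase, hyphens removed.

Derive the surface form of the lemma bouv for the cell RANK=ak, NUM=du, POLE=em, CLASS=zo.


underlying: a-bouv-li-feb-o
1. e, u -> 0 / V _: fires at position(s) 4: abovlifebo
surface: abovlifebo


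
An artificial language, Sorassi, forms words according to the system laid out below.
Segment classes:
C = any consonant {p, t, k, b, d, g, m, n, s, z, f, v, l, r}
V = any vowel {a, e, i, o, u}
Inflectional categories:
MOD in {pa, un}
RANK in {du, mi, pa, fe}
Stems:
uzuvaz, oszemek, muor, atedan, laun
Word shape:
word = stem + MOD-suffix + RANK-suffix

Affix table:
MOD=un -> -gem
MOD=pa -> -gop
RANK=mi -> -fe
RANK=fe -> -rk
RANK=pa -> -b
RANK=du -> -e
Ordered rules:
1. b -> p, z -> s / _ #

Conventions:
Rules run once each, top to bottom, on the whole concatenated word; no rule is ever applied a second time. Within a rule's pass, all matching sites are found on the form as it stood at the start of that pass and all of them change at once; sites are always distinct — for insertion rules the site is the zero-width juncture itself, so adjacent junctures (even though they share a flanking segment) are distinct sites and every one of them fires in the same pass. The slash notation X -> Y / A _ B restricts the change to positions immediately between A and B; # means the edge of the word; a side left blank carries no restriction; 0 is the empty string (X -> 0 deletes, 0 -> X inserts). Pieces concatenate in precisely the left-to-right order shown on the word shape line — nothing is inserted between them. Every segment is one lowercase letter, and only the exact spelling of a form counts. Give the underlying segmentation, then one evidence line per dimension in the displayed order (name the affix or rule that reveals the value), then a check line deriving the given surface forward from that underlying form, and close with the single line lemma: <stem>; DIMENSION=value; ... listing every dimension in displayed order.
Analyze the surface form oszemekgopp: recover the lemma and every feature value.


underlying: oszemek-gop-b
MOD=pa - signalled by the affix -gop
RANK=pa - signalled by the affix -b
check: oszemekgopb -> oszemekgopp
lemma: oszemek; MOD=pa; RANK=pa


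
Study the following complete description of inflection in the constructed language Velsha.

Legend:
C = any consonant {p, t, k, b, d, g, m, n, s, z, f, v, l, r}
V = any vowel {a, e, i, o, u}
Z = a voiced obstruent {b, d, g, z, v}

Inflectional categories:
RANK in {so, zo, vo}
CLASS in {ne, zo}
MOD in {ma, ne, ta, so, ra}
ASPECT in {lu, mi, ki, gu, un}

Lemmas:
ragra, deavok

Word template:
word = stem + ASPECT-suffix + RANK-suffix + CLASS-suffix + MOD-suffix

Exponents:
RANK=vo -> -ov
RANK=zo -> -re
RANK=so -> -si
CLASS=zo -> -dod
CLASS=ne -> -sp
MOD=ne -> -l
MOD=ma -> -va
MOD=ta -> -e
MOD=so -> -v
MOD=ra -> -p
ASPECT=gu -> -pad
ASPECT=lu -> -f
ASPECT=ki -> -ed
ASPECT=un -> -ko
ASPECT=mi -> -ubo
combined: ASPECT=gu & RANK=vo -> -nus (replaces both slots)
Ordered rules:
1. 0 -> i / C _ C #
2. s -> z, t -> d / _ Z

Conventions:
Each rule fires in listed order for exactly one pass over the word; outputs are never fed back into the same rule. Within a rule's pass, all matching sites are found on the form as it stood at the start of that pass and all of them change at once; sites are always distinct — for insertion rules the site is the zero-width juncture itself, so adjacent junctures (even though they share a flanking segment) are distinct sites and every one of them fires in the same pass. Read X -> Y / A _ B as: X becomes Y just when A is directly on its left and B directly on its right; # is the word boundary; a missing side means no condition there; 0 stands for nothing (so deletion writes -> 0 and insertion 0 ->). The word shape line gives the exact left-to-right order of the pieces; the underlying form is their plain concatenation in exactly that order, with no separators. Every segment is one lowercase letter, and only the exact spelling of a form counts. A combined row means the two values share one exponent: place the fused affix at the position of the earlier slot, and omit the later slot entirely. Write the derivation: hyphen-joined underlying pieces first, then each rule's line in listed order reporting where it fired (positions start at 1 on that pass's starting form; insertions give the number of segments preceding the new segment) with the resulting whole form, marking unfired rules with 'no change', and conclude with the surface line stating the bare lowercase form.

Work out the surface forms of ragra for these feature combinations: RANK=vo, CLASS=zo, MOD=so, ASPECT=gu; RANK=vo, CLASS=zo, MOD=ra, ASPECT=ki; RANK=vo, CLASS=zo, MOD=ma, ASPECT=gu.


cell RANK=vo, CLASS=zo, MOD=so, ASPECT=gu:
underlying: ragra-nus-dod-v
1. 0 -> i / C _ C #: inserts after position(s) 11: ragranusdodiv
2. s -> z, t -> d / _ Z: fires at position(s) 8: ragranuzdodiv
surface: ragranuzdodiv

cell RANK=vo, CLASS=zo, MOD=ra, ASPECT=ki:
underlying: ragra-ed-ov-dod-p
1. 0 -> i / C _ C #: inserts after position(s) 12: ragraedovdodip
2. s -> z, t -> d / _ Z: no change
surface: ragraedovdodip

cell RANK=vo, CLASS=zo, MOD=ma, ASPECT=gu:
underlying: ragra-nus-dod-va
1. 0 -> i / C _ C #: no change
2. s -> z, t -> d / _ Z: fires at position(s) 8: ragranuzdodva
surface: ragranuzdodva


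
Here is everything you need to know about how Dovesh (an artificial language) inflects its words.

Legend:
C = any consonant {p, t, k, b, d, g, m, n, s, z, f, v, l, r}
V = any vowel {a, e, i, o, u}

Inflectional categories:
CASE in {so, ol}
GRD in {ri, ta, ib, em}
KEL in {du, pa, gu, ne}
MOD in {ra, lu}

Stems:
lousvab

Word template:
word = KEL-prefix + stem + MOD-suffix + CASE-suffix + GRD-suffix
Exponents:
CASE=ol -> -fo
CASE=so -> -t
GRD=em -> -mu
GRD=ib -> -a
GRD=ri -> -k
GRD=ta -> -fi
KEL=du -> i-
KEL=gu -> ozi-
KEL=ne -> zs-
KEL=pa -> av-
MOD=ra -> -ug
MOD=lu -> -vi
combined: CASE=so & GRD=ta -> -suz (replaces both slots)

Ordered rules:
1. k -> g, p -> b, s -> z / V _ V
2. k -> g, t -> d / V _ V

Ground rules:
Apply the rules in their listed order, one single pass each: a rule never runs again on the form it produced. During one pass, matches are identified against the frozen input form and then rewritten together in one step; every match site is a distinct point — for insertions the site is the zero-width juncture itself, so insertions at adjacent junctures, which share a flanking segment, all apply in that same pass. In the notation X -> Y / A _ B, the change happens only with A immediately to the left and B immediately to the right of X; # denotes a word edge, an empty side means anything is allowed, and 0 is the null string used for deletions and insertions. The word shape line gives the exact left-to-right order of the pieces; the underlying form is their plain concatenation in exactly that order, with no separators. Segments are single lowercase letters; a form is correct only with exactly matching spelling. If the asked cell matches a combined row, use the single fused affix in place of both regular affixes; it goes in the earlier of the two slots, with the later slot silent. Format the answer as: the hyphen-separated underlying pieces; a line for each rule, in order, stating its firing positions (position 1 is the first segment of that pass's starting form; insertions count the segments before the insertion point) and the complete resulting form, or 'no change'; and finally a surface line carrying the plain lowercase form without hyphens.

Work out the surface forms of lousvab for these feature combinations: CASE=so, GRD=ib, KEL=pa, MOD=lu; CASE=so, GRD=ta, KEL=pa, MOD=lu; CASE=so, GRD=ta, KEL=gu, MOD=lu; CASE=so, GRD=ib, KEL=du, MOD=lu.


cell CASE=so, GRD=ib, KEL=pa, MOD=lu:
underlying: av-lousvab-vi-t-a
1. k -> g, p -> b, s -> z / V _ V: no change
2. k -> g, t -> d / V _ V: fires at position(s) 12: avlousvabvida
surface: avlousvabvida

cell CASE=so, GRD=ta, KEL=pa, MOD=lu:
underlying: av-lousvab-vi-suz
1. k -> g, p -> b, s -> z / V _ V: fires at position(s) 12: avlousvabvizuz
2. k -> g, t -> d / V _ V: no change
surface: avlousvabvizuz

cell CASE=so, GRD=ta, KEL=gu, MOD=lu:
underlying: ozi-lousvab-vi-suz
1. k -> g, p -> b, s -> z / V _ V: fires at position(s) 13: ozilousvabvizuz
2. k -> g, t -> d / V _ V: no change
surface: ozilousvabvizuz

cell CASE=so, GRD=ib, KEL=du, MOD=lu:
underlying: i-lousvab-vi-t-a
1. k -> g, p -> b, s -> z / V _ V: no change
2. k -> g, t -> d / V _ V: fires at position(s) 11: ilousvabvida
surface: ilousvabvida


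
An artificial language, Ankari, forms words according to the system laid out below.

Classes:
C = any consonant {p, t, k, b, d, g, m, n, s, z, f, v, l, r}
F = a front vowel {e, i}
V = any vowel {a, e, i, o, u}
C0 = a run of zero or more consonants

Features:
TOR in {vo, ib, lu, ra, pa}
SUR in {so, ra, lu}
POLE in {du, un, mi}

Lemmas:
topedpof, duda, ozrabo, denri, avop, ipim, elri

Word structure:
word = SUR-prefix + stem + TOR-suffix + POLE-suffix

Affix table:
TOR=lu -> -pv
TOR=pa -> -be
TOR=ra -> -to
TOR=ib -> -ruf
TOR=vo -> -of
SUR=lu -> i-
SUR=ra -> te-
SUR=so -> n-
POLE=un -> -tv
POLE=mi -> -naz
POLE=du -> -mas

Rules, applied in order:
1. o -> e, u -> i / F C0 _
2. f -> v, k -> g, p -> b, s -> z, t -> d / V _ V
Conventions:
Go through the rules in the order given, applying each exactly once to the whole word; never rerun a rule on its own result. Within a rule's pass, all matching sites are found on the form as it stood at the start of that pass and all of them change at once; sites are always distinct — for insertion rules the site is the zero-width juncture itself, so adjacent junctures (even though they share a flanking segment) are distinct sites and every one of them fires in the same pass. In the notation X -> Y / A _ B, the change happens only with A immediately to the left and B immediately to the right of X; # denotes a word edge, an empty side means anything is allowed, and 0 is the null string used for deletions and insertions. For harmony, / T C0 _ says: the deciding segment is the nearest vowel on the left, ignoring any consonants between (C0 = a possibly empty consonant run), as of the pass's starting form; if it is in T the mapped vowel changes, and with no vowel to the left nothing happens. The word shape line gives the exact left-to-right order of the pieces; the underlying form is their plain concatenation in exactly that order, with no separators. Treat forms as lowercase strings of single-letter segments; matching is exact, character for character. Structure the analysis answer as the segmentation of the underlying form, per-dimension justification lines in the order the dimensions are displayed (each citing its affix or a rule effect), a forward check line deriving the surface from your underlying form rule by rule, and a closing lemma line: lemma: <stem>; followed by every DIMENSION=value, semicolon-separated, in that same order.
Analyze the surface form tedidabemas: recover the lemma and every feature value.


underlying: te-duda-be-mas
TOR=pa - signalled by the affix -be
SUR=ra - signalled by the affix te-
POLE=du - signalled by the affix -mas
check: tedudabemas -> tedidabemas -> tedidabemas
lemma: duda; TOR=pa; SUR=ra; POLE=du


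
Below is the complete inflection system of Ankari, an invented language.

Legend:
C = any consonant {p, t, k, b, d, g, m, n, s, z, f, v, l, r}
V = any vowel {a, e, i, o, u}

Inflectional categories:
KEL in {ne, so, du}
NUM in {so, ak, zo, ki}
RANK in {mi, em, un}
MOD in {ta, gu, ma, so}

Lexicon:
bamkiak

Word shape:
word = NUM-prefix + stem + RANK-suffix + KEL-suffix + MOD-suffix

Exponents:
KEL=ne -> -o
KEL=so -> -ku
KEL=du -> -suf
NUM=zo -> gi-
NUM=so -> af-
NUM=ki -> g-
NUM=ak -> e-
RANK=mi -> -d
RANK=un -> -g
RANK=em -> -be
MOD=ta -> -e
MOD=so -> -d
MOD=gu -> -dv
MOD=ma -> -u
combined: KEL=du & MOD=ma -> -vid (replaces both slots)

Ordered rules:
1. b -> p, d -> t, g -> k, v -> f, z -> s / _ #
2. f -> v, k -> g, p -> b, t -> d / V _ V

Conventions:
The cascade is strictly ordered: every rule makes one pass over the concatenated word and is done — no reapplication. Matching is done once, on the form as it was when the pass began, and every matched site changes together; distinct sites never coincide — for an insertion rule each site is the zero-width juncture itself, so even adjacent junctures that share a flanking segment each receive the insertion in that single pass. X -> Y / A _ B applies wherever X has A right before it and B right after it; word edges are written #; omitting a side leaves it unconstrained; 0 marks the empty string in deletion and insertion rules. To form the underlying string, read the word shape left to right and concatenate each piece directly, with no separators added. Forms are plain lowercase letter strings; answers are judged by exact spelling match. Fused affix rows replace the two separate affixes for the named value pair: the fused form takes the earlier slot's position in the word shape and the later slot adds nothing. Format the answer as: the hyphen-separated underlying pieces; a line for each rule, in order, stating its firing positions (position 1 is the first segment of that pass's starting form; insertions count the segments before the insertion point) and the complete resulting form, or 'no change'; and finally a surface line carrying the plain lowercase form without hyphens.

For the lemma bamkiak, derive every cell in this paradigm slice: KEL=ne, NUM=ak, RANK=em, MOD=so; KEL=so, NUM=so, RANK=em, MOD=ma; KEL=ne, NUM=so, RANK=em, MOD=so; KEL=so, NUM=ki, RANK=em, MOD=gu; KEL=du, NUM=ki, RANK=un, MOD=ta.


cell KEL=ne, NUM=ak, RANK=em, MOD=so:
underlying: e-bamkiak-be-o-d
1. b -> p, d -> t, g -> k, v -> f, z -> s / _ #: fires at position(s) 12: ebamkiakbeot
2. f -> v, k -> g, p -> b, t -> d / V _ V: no change
surface: ebamkiakbeot

cell KEL=so, NUM=so, RANK=em, MOD=ma:
underlying: af-bamkiak-be-ku-u
1. b -> p, d -> t, g -> k, v -> f, z -> s / _ #: no change
2. f -> v, k -> g, p -> b, t -> d / V _ V: fires at position(s) 12: afbamkiakbeguu
surface: afbamkiakbeguu

cell KEL=ne, NUM=so, RANK=em, MOD=so:
underlying: af-bamkiak-be-o-d
1. b -> p, d -> t, g -> k, v -> f, z -> s / _ #: fires at position(s) 13: afbamkiakbeot
2. f -> v, k -> g, p -> b, t -> d / V _ V: no change
surface: afbamkiakbeot

cell KEL=so, NUM=ki, RANK=em, MOD=gu:
underlying: g-bamkiak-be-ku-dv
1. b -> p, d -> t, g -> k, v -> f, z -> s / _ #: fires at position(s) 14: gbamkiakbekudf
2. f -> v, k -> g, p -> b, t -> d / V _ V: fires at position(s) 11: gbamkiakbegudf
surface: gbamkiakbegudf

cell KEL=du, NUM=ki, RANK=un, MOD=ta:
underlying: g-bamkiak-g-suf-e
1. b -> p, d -> t, g -> k, v -> f, z -> s / _ #: no change
2. f -> v, k -> g, p -> b, t -> d / V _ V: fires at position(s) 12: gbamkiakgsuve
surface: gbamkiakgsuve


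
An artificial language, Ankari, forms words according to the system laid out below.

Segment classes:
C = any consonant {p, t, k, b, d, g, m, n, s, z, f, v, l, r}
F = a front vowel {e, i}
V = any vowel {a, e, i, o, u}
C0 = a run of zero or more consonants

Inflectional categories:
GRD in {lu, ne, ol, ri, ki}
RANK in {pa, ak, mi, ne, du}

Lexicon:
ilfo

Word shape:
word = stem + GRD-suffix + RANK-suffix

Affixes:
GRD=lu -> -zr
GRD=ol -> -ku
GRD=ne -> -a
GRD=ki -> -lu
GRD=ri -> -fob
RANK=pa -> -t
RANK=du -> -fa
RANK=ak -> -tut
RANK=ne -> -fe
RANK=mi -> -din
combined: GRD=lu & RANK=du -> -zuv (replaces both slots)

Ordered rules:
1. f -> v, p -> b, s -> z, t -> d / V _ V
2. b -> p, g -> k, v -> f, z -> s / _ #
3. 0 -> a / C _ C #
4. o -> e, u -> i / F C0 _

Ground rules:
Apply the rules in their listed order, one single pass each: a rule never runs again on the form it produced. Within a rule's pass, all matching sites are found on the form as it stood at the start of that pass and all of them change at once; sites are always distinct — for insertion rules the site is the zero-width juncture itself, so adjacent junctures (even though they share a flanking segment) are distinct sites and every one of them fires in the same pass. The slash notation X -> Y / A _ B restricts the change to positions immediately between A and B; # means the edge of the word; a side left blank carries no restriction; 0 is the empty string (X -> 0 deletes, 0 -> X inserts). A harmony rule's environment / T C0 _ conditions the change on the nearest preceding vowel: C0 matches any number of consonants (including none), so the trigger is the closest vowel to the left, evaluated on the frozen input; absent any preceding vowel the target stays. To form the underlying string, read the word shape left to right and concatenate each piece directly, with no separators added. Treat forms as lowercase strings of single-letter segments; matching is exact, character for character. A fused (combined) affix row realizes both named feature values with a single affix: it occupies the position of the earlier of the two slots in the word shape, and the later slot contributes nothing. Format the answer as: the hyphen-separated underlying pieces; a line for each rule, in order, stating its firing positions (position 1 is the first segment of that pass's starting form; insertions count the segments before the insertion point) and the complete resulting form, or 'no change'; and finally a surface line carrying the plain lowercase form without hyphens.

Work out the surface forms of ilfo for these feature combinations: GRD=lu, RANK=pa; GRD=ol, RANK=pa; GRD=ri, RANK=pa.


cell GRD=lu, RANK=pa:
underlying: ilfo-zr-t
1. f -> v, p -> b, s -> z, t -> d / V _ V: no change
2. b -> p, g -> k, v -> f, z -> s / _ #: no change
3. 0 -> a / C _ C #: inserts after position(s) 6: ilfozrat
4. o -> e, u -> i / F C0 _: fires at position(s) 4: ilfezrat
surface: ilfezrat

cell GRD=ol, RANK=pa:
underlying: ilfo-ku-t
1. f -> v, p -> b, s -> z, t -> d / V _ V: no change
2. b -> p, g -> k, v -> f, z -> s / _ #: no change
3. 0 -> a / C _ C #: no change
4. o -> e, u -> i / F C0 _: fires at position(s) 4: ilfekut
surface: ilfekut

cell GRD=ri, RANK=pa:
underlying: ilfo-fob-t
1. f -> v, p -> b, s -> z, t -> d / V _ V: fires at position(s) 5: ilfovobt
2. b -> p, g -> k, v -> f, z -> s / _ #: no change
3. 0 -> a / C _ C #: inserts after position(s) 7: ilfovobat
4. o -> e, u -> i / F C0 _: fires at position(s) 4: ilfevobat
surface: ilfevobat


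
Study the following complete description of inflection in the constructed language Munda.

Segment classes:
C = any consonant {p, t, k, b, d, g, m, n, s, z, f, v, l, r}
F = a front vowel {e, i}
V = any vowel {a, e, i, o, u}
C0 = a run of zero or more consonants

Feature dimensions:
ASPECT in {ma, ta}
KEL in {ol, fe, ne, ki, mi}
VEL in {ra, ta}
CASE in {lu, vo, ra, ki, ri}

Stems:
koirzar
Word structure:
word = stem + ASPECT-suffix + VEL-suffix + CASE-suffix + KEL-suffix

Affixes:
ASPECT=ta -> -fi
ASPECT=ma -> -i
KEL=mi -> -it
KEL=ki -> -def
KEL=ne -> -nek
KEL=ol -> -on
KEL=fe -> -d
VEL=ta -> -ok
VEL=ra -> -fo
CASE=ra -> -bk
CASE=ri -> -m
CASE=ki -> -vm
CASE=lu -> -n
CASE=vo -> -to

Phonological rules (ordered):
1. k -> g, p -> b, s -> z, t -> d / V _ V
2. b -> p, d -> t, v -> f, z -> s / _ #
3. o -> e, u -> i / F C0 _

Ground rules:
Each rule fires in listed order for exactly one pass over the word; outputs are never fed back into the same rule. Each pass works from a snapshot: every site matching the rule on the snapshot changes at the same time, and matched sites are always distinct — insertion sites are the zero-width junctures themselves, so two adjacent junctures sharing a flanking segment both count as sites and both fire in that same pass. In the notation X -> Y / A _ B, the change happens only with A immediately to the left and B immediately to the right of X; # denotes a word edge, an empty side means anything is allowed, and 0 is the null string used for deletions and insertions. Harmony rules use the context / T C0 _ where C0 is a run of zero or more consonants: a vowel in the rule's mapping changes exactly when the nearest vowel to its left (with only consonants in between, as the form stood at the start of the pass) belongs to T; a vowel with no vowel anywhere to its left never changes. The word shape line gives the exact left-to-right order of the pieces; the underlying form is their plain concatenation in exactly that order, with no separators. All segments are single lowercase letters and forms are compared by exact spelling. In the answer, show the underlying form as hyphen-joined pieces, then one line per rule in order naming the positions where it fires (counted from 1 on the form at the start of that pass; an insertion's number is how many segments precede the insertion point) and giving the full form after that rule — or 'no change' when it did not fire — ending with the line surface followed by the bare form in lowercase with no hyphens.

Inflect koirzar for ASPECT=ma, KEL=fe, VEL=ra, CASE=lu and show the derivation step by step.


underlying: koirzar-i-fo-n-d
1. k -> g, p -> b, s -> z, t -> d / V _ V: no change
2. b -> p, d -> t, v -> f, z -> s / _ #: fires at position(s) 12: koirzarifont
3. o -> e, u -> i / F C0 _: fires at position(s) 10: koirzarifent
surface: koirzarifent


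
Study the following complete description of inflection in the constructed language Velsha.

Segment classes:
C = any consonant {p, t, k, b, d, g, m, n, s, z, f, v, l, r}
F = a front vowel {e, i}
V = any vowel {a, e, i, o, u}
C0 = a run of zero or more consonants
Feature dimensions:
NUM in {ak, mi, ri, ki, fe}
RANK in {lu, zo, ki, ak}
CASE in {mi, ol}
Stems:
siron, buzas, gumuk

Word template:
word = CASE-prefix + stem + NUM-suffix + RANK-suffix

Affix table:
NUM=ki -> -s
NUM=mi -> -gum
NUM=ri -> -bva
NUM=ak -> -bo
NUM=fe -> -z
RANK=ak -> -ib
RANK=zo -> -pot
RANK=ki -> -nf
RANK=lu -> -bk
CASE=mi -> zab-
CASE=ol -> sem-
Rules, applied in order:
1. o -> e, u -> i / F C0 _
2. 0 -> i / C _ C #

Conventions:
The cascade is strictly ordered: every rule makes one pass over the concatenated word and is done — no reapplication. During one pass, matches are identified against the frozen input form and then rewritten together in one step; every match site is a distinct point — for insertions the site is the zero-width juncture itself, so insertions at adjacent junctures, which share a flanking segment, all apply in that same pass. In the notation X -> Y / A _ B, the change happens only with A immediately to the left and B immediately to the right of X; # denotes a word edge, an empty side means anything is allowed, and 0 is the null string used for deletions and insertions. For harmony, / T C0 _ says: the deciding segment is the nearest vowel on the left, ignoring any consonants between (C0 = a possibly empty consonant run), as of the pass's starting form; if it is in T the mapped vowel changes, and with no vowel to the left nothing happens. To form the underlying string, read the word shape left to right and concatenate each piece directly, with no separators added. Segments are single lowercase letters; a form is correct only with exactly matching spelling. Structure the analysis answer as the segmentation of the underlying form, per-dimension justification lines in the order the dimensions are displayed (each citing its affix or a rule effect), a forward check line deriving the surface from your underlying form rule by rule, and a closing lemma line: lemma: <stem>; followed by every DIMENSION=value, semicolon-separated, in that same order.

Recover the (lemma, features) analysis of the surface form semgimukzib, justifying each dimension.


underlying: sem-gumuk-z-ib
NUM=fe - signalled by the affix -z
RANK=ak - signalled by the affix -ib
CASE=ol - signalled by the affix sem-
check: semgumukzib -> semgimukzib -> semgimukzib
lemma: gumuk; NUM=fe; RANK=ak; CASE=ol


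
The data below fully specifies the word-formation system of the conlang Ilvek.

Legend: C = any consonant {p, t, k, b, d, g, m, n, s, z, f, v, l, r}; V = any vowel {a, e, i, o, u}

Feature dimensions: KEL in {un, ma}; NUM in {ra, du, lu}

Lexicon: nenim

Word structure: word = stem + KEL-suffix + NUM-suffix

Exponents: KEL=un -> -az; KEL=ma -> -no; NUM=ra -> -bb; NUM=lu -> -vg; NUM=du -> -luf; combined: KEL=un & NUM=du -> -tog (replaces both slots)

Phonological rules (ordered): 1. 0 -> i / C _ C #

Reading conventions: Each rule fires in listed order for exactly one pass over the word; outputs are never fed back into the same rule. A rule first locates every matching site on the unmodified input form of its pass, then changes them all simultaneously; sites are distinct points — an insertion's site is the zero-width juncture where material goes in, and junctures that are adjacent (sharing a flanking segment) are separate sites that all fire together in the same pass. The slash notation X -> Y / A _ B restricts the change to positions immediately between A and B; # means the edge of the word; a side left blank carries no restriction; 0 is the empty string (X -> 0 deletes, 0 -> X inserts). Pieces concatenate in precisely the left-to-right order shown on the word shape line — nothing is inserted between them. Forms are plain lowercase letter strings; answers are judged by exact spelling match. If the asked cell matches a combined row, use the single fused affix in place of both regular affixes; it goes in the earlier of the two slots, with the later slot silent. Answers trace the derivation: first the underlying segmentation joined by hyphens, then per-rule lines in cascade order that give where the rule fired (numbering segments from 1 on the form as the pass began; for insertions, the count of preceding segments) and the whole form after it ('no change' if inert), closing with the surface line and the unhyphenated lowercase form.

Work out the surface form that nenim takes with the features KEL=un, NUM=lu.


underlying: nenim-az-vg
1. 0 -> i / C _ C #: inserts after position(s) 8: nenimazvig
surface: nenimazvig


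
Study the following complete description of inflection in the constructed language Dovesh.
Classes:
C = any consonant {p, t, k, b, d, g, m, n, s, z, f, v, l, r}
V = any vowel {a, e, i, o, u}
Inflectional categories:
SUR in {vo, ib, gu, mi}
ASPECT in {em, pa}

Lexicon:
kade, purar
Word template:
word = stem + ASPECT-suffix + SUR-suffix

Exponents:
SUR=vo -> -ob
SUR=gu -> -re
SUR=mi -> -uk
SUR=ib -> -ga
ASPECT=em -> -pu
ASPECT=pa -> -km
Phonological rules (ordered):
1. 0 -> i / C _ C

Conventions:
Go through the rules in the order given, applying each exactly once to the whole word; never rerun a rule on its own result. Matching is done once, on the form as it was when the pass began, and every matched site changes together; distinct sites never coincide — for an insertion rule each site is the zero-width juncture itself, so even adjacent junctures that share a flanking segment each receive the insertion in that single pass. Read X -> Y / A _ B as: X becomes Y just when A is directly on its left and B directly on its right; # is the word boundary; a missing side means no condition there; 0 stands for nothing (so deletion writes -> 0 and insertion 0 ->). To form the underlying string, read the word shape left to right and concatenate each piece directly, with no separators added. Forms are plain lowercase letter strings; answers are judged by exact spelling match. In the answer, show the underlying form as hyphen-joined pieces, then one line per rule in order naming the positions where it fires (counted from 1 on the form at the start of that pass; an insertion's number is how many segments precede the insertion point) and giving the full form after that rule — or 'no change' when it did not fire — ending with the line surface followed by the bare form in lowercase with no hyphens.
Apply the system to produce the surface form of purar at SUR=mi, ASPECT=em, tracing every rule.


underlying: purar-pu-uk
1. 0 -> i / C _ C: inserts after position(s) 5: puraripuuk
surface: puraripuuk


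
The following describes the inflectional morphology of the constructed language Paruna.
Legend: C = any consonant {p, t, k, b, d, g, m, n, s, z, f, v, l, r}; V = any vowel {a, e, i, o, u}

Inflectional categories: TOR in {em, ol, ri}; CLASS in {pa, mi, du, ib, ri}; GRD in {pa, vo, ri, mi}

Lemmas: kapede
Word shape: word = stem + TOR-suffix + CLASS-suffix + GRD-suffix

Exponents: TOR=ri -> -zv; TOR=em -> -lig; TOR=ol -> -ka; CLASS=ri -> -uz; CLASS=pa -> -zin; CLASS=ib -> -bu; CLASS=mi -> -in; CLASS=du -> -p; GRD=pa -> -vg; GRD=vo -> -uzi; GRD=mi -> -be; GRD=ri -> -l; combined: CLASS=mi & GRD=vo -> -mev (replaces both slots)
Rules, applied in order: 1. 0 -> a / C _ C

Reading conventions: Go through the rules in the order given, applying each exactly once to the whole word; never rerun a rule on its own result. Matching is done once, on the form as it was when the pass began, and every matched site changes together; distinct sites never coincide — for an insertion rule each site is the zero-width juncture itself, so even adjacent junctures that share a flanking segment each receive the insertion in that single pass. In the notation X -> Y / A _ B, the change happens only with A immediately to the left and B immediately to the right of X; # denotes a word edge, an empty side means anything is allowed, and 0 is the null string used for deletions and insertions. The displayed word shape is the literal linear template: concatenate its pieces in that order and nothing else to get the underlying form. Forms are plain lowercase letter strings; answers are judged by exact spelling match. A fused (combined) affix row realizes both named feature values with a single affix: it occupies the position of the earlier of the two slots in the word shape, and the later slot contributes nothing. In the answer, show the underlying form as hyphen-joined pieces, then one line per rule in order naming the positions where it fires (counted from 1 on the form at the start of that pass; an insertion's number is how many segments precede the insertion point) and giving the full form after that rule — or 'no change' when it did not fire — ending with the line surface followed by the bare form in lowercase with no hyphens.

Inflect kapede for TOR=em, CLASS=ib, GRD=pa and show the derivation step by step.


underlying: kapede-lig-bu-vg
1. 0 -> a / C _ C: inserts after position(s) 9, 12: kapedeligabuvag
surface: kapedeligabuvag


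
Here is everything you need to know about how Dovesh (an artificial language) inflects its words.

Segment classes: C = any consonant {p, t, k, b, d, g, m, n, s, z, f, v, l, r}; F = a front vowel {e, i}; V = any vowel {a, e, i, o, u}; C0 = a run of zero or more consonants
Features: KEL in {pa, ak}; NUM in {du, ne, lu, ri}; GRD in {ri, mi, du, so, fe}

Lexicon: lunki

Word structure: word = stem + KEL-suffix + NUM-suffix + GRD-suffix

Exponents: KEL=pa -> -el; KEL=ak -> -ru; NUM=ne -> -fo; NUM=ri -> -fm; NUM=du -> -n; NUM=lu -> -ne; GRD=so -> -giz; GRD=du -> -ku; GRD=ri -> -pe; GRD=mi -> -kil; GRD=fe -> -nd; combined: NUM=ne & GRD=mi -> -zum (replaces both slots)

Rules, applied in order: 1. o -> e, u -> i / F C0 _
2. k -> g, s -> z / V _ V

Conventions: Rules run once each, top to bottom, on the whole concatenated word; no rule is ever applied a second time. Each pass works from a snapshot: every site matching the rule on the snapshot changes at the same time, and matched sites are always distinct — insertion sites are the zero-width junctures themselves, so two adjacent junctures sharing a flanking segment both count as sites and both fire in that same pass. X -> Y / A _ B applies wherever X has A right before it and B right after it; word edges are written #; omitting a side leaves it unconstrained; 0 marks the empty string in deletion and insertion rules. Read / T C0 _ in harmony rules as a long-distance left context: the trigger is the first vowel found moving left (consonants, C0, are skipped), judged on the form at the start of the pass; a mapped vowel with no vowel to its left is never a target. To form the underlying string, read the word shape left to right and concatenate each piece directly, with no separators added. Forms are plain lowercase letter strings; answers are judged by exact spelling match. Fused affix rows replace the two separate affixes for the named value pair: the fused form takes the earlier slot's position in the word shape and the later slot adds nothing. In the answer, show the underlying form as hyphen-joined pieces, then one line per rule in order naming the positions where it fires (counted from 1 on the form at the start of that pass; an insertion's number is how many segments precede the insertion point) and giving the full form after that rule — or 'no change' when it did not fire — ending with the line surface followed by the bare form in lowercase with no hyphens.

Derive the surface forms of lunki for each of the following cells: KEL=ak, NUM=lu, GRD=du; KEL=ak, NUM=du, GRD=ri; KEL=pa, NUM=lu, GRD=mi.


cell KEL=ak, NUM=lu, GRD=du:
underlying: lunki-ru-ne-ku
1. o -> e, u -> i / F C0 _: fires at position(s) 7, 11: lunkirineki
2. k -> g, s -> z / V _ V: fires at position(s) 10: lunkirinegi
surface: lunkirinegi

cell KEL=ak, NUM=du, GRD=ri:
underlying: lunki-ru-n-pe
1. o -> e, u -> i / F C0 _: fires at position(s) 7: lunkirinpe
2. k -> g, s -> z / V _ V: no change
surface: lunkirinpe

cell KEL=pa, NUM=lu, GRD=mi:
underlying: lunki-el-ne-kil
1. o -> e, u -> i / F C0 _: no change
2. k -> g, s -> z / V _ V: fires at position(s) 10: lunkielnegil
surface: lunkielnegil


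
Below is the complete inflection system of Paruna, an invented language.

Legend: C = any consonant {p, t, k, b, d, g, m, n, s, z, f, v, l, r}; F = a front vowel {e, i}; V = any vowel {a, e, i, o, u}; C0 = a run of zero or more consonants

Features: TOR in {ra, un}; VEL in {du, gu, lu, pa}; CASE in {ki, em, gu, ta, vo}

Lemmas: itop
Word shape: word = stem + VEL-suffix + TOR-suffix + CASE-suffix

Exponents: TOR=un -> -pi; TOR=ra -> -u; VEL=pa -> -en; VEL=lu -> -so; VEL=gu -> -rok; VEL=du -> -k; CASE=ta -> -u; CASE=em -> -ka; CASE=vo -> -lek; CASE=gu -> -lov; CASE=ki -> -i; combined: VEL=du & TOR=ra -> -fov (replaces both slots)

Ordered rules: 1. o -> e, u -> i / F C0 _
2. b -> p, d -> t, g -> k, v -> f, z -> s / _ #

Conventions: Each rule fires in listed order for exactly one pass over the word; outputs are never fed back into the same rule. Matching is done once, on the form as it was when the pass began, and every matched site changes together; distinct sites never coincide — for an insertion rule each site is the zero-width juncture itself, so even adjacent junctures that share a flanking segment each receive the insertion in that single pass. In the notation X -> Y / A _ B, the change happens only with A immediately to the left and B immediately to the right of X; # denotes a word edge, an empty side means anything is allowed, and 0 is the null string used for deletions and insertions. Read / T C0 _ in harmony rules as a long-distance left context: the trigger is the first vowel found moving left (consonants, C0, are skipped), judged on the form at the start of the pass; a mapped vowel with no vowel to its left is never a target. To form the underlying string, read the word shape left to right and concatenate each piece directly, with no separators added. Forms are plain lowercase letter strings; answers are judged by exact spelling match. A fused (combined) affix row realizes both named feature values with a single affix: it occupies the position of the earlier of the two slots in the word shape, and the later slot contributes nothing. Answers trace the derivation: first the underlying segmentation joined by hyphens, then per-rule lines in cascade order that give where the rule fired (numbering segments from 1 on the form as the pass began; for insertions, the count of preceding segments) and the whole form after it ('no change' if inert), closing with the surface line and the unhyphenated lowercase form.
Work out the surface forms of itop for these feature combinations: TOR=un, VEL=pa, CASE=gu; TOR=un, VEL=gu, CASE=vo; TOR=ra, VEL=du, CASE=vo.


cell TOR=un, VEL=pa, CASE=gu:
underlying: itop-en-pi-lov
1. o -> e, u -> i / F C0 _: fires at position(s) 3, 10: itepenpilev
2. b -> p, d -> t, g -> k, v -> f, z -> s / _ #: fires at position(s) 11: itepenpilef
surface: itepenpilef

cell TOR=un, VEL=gu, CASE=vo:
underlying: itop-rok-pi-lek
1. o -> e, u -> i / F C0 _: fires at position(s) 3: iteprokpilek
2. b -> p, d -> t, g -> k, v -> f, z -> s / _ #: no change
surface: iteprokpilek

cell TOR=ra, VEL=du, CASE=vo:
underlying: itop-fov-lek
1. o -> e, u -> i / F C0 _: fires at position(s) 3: itepfovlek
2. b -> p, d -> t, g -> k, v -> f, z -> s / _ #: no change
surface: itepfovlek
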